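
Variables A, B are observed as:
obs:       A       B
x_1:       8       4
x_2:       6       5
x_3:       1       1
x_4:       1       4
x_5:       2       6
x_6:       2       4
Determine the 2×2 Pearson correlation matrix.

Step 1 — column means:
  mean(A) = (8 + 6 + 1 + 1 + 2 + 2) / 6 = 20/6 = 3.3333
  mean(B) = (4 + 5 + 1 + 4 + 6 + 4) / 6 = 24/6 = 4

Step 2 — sample variances and covariances s[i,j] = (1/(n-1)) · Σ_k (x_{k,i} - mean_i) · (x_{k,j} - mean_j), with n-1 = 5:
  s[A,A] = ((4.6667)·(4.6667) + (2.6667)·(2.6667) + (-2.3333)·(-2.3333) + (-2.3333)·(-2.3333) + (-1.3333)·(-1.3333) + (-1.3333)·(-1.3333)) / 5 = 43.3333/5 = 8.6667
  s[A,B] = ((4.6667)·(0) + (2.6667)·(1) + (-2.3333)·(-3) + (-2.3333)·(0) + (-1.3333)·(2) + (-1.3333)·(0)) / 5 = 7/5 = 1.4
  s[B,B] = ((0)·(0) + (1)·(1) + (-3)·(-3) + (0)·(0) + (2)·(2) + (0)·(0)) / 5 = 14/5 = 2.8
  Sample standard deviations s_i = √(s[i,i]):
  s(A) = √(8.6667) = 2.9439
  s(B) = √(2.8) = 1.6733

Step 3 — r_{ij} = s_{ij} / (s_i · s_j):
  r[A,A] = 1 (diagonal).
  r[A,B] = 1.4 / (2.9439 · 1.6733) = 1.4 / 4.9261 = 0.2842
  r[B,B] = 1 (diagonal).

R is symmetric with unit diagonal. Assembling:

R = [[1, 0.2842],
 [0.2842, 1]]


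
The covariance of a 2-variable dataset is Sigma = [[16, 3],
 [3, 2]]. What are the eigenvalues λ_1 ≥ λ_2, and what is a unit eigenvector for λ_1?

Step 1 — characteristic polynomial of 2×2 Sigma:
  det(Sigma - λI) = λ² - trace · λ + det = 0.
  trace = 16 + 2 = 18, det = 16·2 - (3)² = 23.
Step 2 — discriminant:
  Δ = trace² - 4·det = 324 - 92 = 232.
Step 3 — eigenvalues:
  λ = (trace ± √Δ)/2 = (18 ± 15.2315)/2,
  λ_1 = 16.6158,  λ_2 = 1.3842.

Step 4 — unit eigenvector for λ_1: solve (Sigma - λ_1 I)v = 0. First row:
  (16 - 16.6158)·v_x + (3)·v_y = 0, i.e. (-0.6158)·v_x + (3)·v_y = 0,
  so v ∝ (b, λ_1 - a) = (3, 0.6158) = u.
  ||u|| = √((3)² + (0.6158)²) = √(9.3792) ≈ 3.0625,
  v_1 = u/||u|| ≈ (0.9796, 0.2011) (||v_1|| = 1).

λ_1 = 16.6158,  λ_2 = 1.3842;  v_1 ≈ (0.9796, 0.2011)


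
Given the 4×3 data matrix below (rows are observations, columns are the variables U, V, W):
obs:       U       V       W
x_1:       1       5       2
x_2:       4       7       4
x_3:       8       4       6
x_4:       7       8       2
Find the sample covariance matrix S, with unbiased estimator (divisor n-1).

Step 1 — column means:
  mean(U) = (1 + 4 + 8 + 7) / 4 = 20/4 = 5
  mean(V) = (5 + 7 + 4 + 8) / 4 = 24/4 = 6
  mean(W) = (2 + 4 + 6 + 2) / 4 = 14/4 = 3.5

Step 2 — sample covariance S[i,j] = (1/(n-1)) · Σ_k (x_{k,i} - mean_i) · (x_{k,j} - mean_j), with n-1 = 3.
  S[U,U] = ((-4)·(-4) + (-1)·(-1) + (3)·(3) + (2)·(2)) / 3 = 30/3 = 10
  S[U,V] = ((-4)·(-1) + (-1)·(1) + (3)·(-2) + (2)·(2)) / 3 = 1/3 = 0.3333
  S[U,W] = ((-4)·(-1.5) + (-1)·(0.5) + (3)·(2.5) + (2)·(-1.5)) / 3 = 10/3 = 3.3333
  S[V,V] = ((-1)·(-1) + (1)·(1) + (-2)·(-2) + (2)·(2)) / 3 = 10/3 = 3.3333
  S[V,W] = ((-1)·(-1.5) + (1)·(0.5) + (-2)·(2.5) + (2)·(-1.5)) / 3 = -6/3 = -2
  S[W,W] = ((-1.5)·(-1.5) + (0.5)·(0.5) + (2.5)·(2.5) + (-1.5)·(-1.5)) / 3 = 11/3 = 3.6667

S is symmetric (S[j,i] = S[i,j]). Assembling:

S = [[10, 0.3333, 3.3333],
 [0.3333, 3.3333, -2],
 [3.3333, -2, 3.6667]]


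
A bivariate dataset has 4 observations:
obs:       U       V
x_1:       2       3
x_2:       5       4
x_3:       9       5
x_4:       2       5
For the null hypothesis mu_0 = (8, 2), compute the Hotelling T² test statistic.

Step 1 — sample mean vector:
  mean(U) = (2 + 5 + 9 + 2) / 4 = 18/4 = 4.5
  mean(V) = (3 + 4 + 5 + 5) / 4 = 17/4 = 4.25
  x̄ = (4.5, 4.25),  deviation x̄ - mu_0 = (4.5, 4.25) - (8, 2) = (-3.5, 2.25).

Step 2 — sample covariance matrix, S[i,j] = (1/(n-1)) · Σ_k (x_{k,i} - mean_i) · (x_{k,j} - mean_j), divisor n-1 = 3:
  S[U,U] = ((-2.5)·(-2.5) + (0.5)·(0.5) + (4.5)·(4.5) + (-2.5)·(-2.5)) / 3 = 33/3 = 11
  S[U,V] = ((-2.5)·(-1.25) + (0.5)·(-0.25) + (4.5)·(0.75) + (-2.5)·(0.75)) / 3 = 4.5/3 = 1.5
  S[V,V] = ((-1.25)·(-1.25) + (-0.25)·(-0.25) + (0.75)·(0.75) + (0.75)·(0.75)) / 3 = 2.75/3 = 0.9167
  S = [[11, 1.5],
 [1.5, 0.9167]].

Step 3 — invert S. det(S) = 11·0.9167 - (1.5)² = 7.8333.
  S^{-1} = (1/det) · [[d, -b], [-b, a]] = [[0.117, -0.1915],
 [-0.1915, 1.4043]].

Step 4 — quadratic form (x̄ - mu_0)^T · S^{-1} · (x̄ - mu_0):
  S^{-1} · (x̄ - mu_0) = (-0.8404, 3.8298),
  (x̄ - mu_0)^T · [...] = (-3.5)·(-0.8404) + (2.25)·(3.8298) = 11.5585.

Step 5 — scale by n: T² = 4 · 11.5585 = 46.234.

T² ≈ 46.234


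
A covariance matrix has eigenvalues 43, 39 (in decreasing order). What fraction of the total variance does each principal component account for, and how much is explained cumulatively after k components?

Step 1 — total variance = trace(Sigma) = Σ λ_i = 43 + 39 = 82.

Step 2 — fraction explained by component i = λ_i / Σ λ:
  PC1: 43/82 = 0.5244
  PC2: 39/82 = 0.4756

Step 3 — cumulative fraction after k components = (λ_1 + ... + λ_k) / Σ λ:
  k = 1: 43/82 = 0.5244
  k = 2: (43 + 39)/82 = 82/82 = 1

Summary (fraction, with percent):

explained: PC1 0.5244 (52.44%), PC2 0.4756 (47.56%);  cumulative: 0.5244, 1


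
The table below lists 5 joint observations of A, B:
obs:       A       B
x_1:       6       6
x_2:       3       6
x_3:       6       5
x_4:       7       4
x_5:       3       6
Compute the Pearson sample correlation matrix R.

Step 1 — column means:
  mean(A) = (6 + 3 + 6 + 7 + 3) / 5 = 25/5 = 5
  mean(B) = (6 + 6 + 5 + 4 + 6) / 5 = 27/5 = 5.4

Step 2 — sample variances and covariances s[i,j] = (1/(n-1)) · Σ_k (x_{k,i} - mean_i) · (x_{k,j} - mean_j), with n-1 = 4:
  s[A,A] = ((1)·(1) + (-2)·(-2) + (1)·(1) + (2)·(2) + (-2)·(-2)) / 4 = 14/4 = 3.5
  s[A,B] = ((1)·(0.6) + (-2)·(0.6) + (1)·(-0.4) + (2)·(-1.4) + (-2)·(0.6)) / 4 = -5/4 = -1.25
  s[B,B] = ((0.6)·(0.6) + (0.6)·(0.6) + (-0.4)·(-0.4) + (-1.4)·(-1.4) + (0.6)·(0.6)) / 4 = 3.2/4 = 0.8
  Sample standard deviations s_i = √(s[i,i]):
  s(A) = √(3.5) = 1.8708
  s(B) = √(0.8) = 0.8944

Step 3 — r_{ij} = s_{ij} / (s_i · s_j):
  r[A,A] = 1 (diagonal).
  r[A,B] = -1.25 / (1.8708 · 0.8944) = -1.25 / 1.6733 = -0.747
  r[B,B] = 1 (diagonal).

R is symmetric with unit diagonal. Assembling:

R = [[1, -0.747],
 [-0.747, 1]]


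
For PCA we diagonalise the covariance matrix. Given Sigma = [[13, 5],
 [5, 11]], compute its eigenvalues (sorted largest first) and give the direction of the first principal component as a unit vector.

Step 1 — characteristic polynomial of 2×2 Sigma:
  det(Sigma - λI) = λ² - trace · λ + det = 0.
  trace = 13 + 11 = 24, det = 13·11 - (5)² = 118.
Step 2 — discriminant:
  Δ = trace² - 4·det = 576 - 472 = 104.
Step 3 — eigenvalues:
  λ = (trace ± √Δ)/2 = (24 ± 10.198)/2,
  λ_1 = 17.099,  λ_2 = 6.901.

Step 4 — unit eigenvector for λ_1: solve (Sigma - λ_1 I)v = 0. First row:
  (13 - 17.099)·v_x + (5)·v_y = 0, i.e. (-4.099)·v_x + (5)·v_y = 0,
  so v ∝ (b, λ_1 - a) = (5, 4.099) = u.
  ||u|| = √((5)² + (4.099)²) = √(41.802) ≈ 6.4654,
  v_1 = u/||u|| ≈ (0.7733, 0.634) (||v_1|| = 1).

λ_1 = 17.099,  λ_2 = 6.901;  v_1 ≈ (0.7733, 0.634)


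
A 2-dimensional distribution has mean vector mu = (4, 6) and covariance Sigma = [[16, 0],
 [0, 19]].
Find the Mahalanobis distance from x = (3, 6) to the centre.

Step 1 — centre the observation: (x - mu) = (-1, 0).

Step 2 — invert Sigma. det(Sigma) = 16·19 - (0)² = 304.
  Sigma^{-1} = (1/det) · [[d, -b], [-b, a]] = [[0.0625, 0],
 [0, 0.0526]].

Step 3 — form the quadratic (x - mu)^T · Sigma^{-1} · (x - mu):
  Sigma^{-1} · (x - mu) = (-0.0625, 0).
  (x - mu)^T · [Sigma^{-1} · (x - mu)] = (-1)·(-0.0625) + (0)·(0) = 0.0625.

Step 4 — take square root: d = √(0.0625) ≈ 0.25.

d(x, mu) = √(0.0625) ≈ 0.25


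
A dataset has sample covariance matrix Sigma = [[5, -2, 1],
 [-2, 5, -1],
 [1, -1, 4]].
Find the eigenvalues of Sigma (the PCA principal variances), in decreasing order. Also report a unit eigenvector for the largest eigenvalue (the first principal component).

Step 1 — characteristic polynomial p(λ) = det(λI - Sigma) = λ³ - tr·λ² + c_1·λ - det, where tr = trace, c_1 = sum of the principal 2×2 minors, det = det(Sigma):
  tr = 5 + 5 + 4 = 14,
  c_1 = (5·5 - (-2)²) + (5·4 - (1)²) + (5·4 - (-1)²) = 21 + 19 + 19 = 59,
  det = 5·(5·4 - (-1)²) - (-2)·((-2)·4 - (-1)·(1)) + (1)·((-2)·(-1) - 5·(1)) = 5·(19) - (-2)·(-7) + (1)·(-3) = 78.
  So p(λ) = λ³ - 14λ² + 59λ - 78.
Step 2 — look for an integer root (rational root theorem: any rational root is an integer divisor of 78). Testing λ = 3:
  p(3) = 27 - 126 + 177 - 78 = 0  ✓
  Dividing out (λ - 3): p(λ) = (λ - 3)(λ² - 11λ + 26).
Step 3 — remaining eigenvalues from the quadratic λ² - 11λ + 26 = 0:
  Δ = 11² - 4·26 = 121 - 104 = 17,  λ = (11 ± √17)/2 = (11 ± 4.1231)/2 ≈ 7.5616 or 3.4384.
  Sorted: λ_1 = 7.5616,  λ_2 = 3.4384,  λ_3 = 3  (check: sum = 14 = tr ✓).

Step 4 — unit eigenvector for λ_1 ≈ 7.5616: v spans the null space of (Sigma - λ_1 I), whose rows are
  r_1 = (-2.5616, -2, 1),  r_2 = (-2, -2.5616, -1),  r_3 = (1, -1, -3.5616).
  v is orthogonal to every row, so take v ∝ r_1 × r_2 = ((-2)·(-1) - (1)·(-2.5616), (1)·(-2) - (-2.5616)·(-1), (-2.5616)·(-2.5616) - (-2)·(-2)) ≈ (4.5616, -4.5616, 2.5616).
  Let u = (4.5616, -4.5616, 2.5616).
  ||u|| = √((4.5616)² + (-4.5616)² + (2.5616)²) = √(48.1771) ≈ 6.941,  v_1 = u/||u|| ≈ (0.6572, -0.6572, 0.369) (||v_1|| = 1).

λ_1 = 7.5616,  λ_2 = 3.4384,  λ_3 = 3;  v_1 ≈ (0.6572, -0.6572, 0.369)


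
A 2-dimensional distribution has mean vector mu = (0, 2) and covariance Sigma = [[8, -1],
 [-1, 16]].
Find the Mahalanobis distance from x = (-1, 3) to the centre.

Step 1 — centre the observation: (x - mu) = (-1, 1).

Step 2 — invert Sigma. det(Sigma) = 8·16 - (-1)² = 127.
  Sigma^{-1} = (1/det) · [[d, -b], [-b, a]] = [[0.126, 0.0079],
 [0.0079, 0.063]].

Step 3 — form the quadratic (x - mu)^T · Sigma^{-1} · (x - mu):
  Sigma^{-1} · (x - mu) = (-0.1181, 0.0551).
  (x - mu)^T · [Sigma^{-1} · (x - mu)] = (-1)·(-0.1181) + (1)·(0.0551) = 0.1732.

Step 4 — take square root: d = √(0.1732) ≈ 0.4162.

d(x, mu) = √(0.1732) ≈ 0.4162


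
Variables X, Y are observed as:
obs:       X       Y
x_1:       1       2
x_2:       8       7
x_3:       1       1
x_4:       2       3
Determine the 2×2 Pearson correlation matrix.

Step 1 — column means:
  mean(X) = (1 + 8 + 1 + 2) / 4 = 12/4 = 3
  mean(Y) = (2 + 7 + 1 + 3) / 4 = 13/4 = 3.25

Step 2 — sample variances and covariances s[i,j] = (1/(n-1)) · Σ_k (x_{k,i} - mean_i) · (x_{k,j} - mean_j), with n-1 = 3:
  s[X,X] = ((-2)·(-2) + (5)·(5) + (-2)·(-2) + (-1)·(-1)) / 3 = 34/3 = 11.3333
  s[X,Y] = ((-2)·(-1.25) + (5)·(3.75) + (-2)·(-2.25) + (-1)·(-0.25)) / 3 = 26/3 = 8.6667
  s[Y,Y] = ((-1.25)·(-1.25) + (3.75)·(3.75) + (-2.25)·(-2.25) + (-0.25)·(-0.25)) / 3 = 20.75/3 = 6.9167
  Sample standard deviations s_i = √(s[i,i]):
  s(X) = √(11.3333) = 3.3665
  s(Y) = √(6.9167) = 2.63

Step 3 — r_{ij} = s_{ij} / (s_i · s_j):
  r[X,X] = 1 (diagonal).
  r[X,Y] = 8.6667 / (3.3665 · 2.63) = 8.6667 / 8.8537 = 0.9789
  r[Y,Y] = 1 (diagonal).

R is symmetric with unit diagonal. Assembling:

R = [[1, 0.9789],
 [0.9789, 1]]


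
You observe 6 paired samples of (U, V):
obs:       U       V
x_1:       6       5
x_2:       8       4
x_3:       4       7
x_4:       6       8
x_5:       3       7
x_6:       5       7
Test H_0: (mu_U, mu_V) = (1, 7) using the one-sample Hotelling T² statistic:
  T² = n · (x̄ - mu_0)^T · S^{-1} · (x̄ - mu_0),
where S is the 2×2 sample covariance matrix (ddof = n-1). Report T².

Step 1 — sample mean vector:
  mean(U) = (6 + 8 + 4 + 6 + 3 + 5) / 6 = 32/6 = 5.3333
  mean(V) = (5 + 4 + 7 + 8 + 7 + 7) / 6 = 38/6 = 6.3333
  x̄ = (5.3333, 6.3333),  deviation x̄ - mu_0 = (5.3333, 6.3333) - (1, 7) = (4.3333, -0.6667).

Step 2 — sample covariance matrix, S[i,j] = (1/(n-1)) · Σ_k (x_{k,i} - mean_i) · (x_{k,j} - mean_j), divisor n-1 = 5:
  S[U,U] = ((0.6667)·(0.6667) + (2.6667)·(2.6667) + (-1.3333)·(-1.3333) + (0.6667)·(0.6667) + (-2.3333)·(-2.3333) + (-0.3333)·(-0.3333)) / 5 = 15.3333/5 = 3.0667
  S[U,V] = ((0.6667)·(-1.3333) + (2.6667)·(-2.3333) + (-1.3333)·(0.6667) + (0.6667)·(1.6667) + (-2.3333)·(0.6667) + (-0.3333)·(0.6667)) / 5 = -8.6667/5 = -1.7333
  S[V,V] = ((-1.3333)·(-1.3333) + (-2.3333)·(-2.3333) + (0.6667)·(0.6667) + (1.6667)·(1.6667) + (0.6667)·(0.6667) + (0.6667)·(0.6667)) / 5 = 11.3333/5 = 2.2667
  S = [[3.0667, -1.7333],
 [-1.7333, 2.2667]].

Step 3 — invert S. det(S) = 3.0667·2.2667 - (-1.7333)² = 3.9467.
  S^{-1} = (1/det) · [[d, -b], [-b, a]] = [[0.5743, 0.4392],
 [0.4392, 0.777]].

Step 4 — quadratic form (x̄ - mu_0)^T · S^{-1} · (x̄ - mu_0):
  S^{-1} · (x̄ - mu_0) = (2.1959, 1.3851),
  (x̄ - mu_0)^T · [...] = (4.3333)·(2.1959) + (-0.6667)·(1.3851) = 8.5923.

Step 5 — scale by n: T² = 6 · 8.5923 = 51.5541.

T² ≈ 51.5541


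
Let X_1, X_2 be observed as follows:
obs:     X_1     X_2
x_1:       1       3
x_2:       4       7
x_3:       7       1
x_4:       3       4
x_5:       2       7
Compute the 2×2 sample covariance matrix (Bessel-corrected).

Step 1 — column means:
  mean(X_1) = (1 + 4 + 7 + 3 + 2) / 5 = 17/5 = 3.4
  mean(X_2) = (3 + 7 + 1 + 4 + 7) / 5 = 22/5 = 4.4

Step 2 — sample covariance S[i,j] = (1/(n-1)) · Σ_k (x_{k,i} - mean_i) · (x_{k,j} - mean_j), with n-1 = 4.
  S[X_1,X_1] = ((-2.4)·(-2.4) + (0.6)·(0.6) + (3.6)·(3.6) + (-0.4)·(-0.4) + (-1.4)·(-1.4)) / 4 = 21.2/4 = 5.3
  S[X_1,X_2] = ((-2.4)·(-1.4) + (0.6)·(2.6) + (3.6)·(-3.4) + (-0.4)·(-0.4) + (-1.4)·(2.6)) / 4 = -10.8/4 = -2.7
  S[X_2,X_2] = ((-1.4)·(-1.4) + (2.6)·(2.6) + (-3.4)·(-3.4) + (-0.4)·(-0.4) + (2.6)·(2.6)) / 4 = 27.2/4 = 6.8

S is symmetric (S[j,i] = S[i,j]). Assembling:

S = [[5.3, -2.7],
 [-2.7, 6.8]]


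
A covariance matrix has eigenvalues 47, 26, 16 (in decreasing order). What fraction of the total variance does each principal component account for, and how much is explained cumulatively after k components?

Step 1 — total variance = trace(Sigma) = Σ λ_i = 47 + 26 + 16 = 89.

Step 2 — fraction explained by component i = λ_i / Σ λ:
  PC1: 47/89 = 0.5281
  PC2: 26/89 = 0.2921
  PC3: 16/89 = 0.1798

Step 3 — cumulative fraction after k components = (λ_1 + ... + λ_k) / Σ λ:
  k = 1: 47/89 = 0.5281
  k = 2: (47 + 26)/89 = 73/89 = 0.8202
  k = 3: (47 + 26 + 16)/89 = 89/89 = 1

Summary (fraction, with percent):

explained: PC1 0.5281 (52.81%), PC2 0.2921 (29.21%), PC3 0.1798 (17.98%);  cumulative: 0.5281, 0.8202, 1


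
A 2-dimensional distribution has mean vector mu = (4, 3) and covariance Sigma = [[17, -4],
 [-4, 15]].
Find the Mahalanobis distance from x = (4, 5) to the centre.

Step 1 — centre the observation: (x - mu) = (0, 2).

Step 2 — invert Sigma. det(Sigma) = 17·15 - (-4)² = 239.
  Sigma^{-1} = (1/det) · [[d, -b], [-b, a]] = [[0.0628, 0.0167],
 [0.0167, 0.0711]].

Step 3 — form the quadratic (x - mu)^T · Sigma^{-1} · (x - mu):
  Sigma^{-1} · (x - mu) = (0.0335, 0.1423).
  (x - mu)^T · [Sigma^{-1} · (x - mu)] = (0)·(0.0335) + (2)·(0.1423) = 0.2845.

Step 4 — take square root: d = √(0.2845) ≈ 0.5334.

d(x, mu) = √(0.2845) ≈ 0.5334


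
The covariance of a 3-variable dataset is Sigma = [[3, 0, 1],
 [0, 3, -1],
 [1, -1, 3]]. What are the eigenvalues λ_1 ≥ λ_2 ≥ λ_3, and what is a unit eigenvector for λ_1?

Step 1 — characteristic polynomial p(λ) = det(λI - Sigma) = λ³ - tr·λ² + c_1·λ - det, where tr = trace, c_1 = sum of the principal 2×2 minors, det = det(Sigma):
  tr = 3 + 3 + 3 = 9,
  c_1 = (3·3 - (0)²) + (3·3 - (1)²) + (3·3 - (-1)²) = 9 + 8 + 8 = 25,
  det = 3·(3·3 - (-1)²) - (0)·((0)·3 - (-1)·(1)) + (1)·((0)·(-1) - 3·(1)) = 3·(8) - (0)·(1) + (1)·(-3) = 21.
  So p(λ) = λ³ - 9λ² + 25λ - 21.
Step 2 — look for an integer root (rational root theorem: any rational root is an integer divisor of 21). Testing λ = 3:
  p(3) = 27 - 81 + 75 - 21 = 0  ✓
  Dividing out (λ - 3): p(λ) = (λ - 3)(λ² - 6λ + 7).
Step 3 — remaining eigenvalues from the quadratic λ² - 6λ + 7 = 0:
  Δ = 6² - 4·7 = 36 - 28 = 8,  λ = (6 ± √8)/2 = (6 ± 2.8284)/2 ≈ 4.4142 or 1.5858.
  Sorted: λ_1 = 4.4142,  λ_2 = 3,  λ_3 = 1.5858  (check: sum = 9 = tr ✓).

Step 4 — unit eigenvector for λ_1 ≈ 4.4142: v spans the null space of (Sigma - λ_1 I), whose rows are
  r_1 = (-1.4142, 0, 1),  r_2 = (0, -1.4142, -1),  r_3 = (1, -1, -1.4142).
  v is orthogonal to every row, so take v ∝ r_1 × r_2 = ((0)·(-1) - (1)·(-1.4142), (1)·(0) - (-1.4142)·(-1), (-1.4142)·(-1.4142) - (0)·(0)) ≈ (1.4142, -1.4142, 2).
  Let u = (1.4142, -1.4142, 2).
  ||u|| = √((1.4142)² + (-1.4142)² + (2)²) = √(8) ≈ 2.8284,  v_1 = u/||u|| ≈ (0.5, -0.5, 0.7071) (||v_1|| = 1).

λ_1 = 4.4142,  λ_2 = 3,  λ_3 = 1.5858;  v_1 ≈ (0.5, -0.5, 0.7071)


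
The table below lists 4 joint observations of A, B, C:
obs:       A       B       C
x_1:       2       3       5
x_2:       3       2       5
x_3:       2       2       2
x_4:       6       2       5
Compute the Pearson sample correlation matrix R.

Step 1 — column means:
  mean(A) = (2 + 3 + 2 + 6) / 4 = 13/4 = 3.25
  mean(B) = (3 + 2 + 2 + 2) / 4 = 9/4 = 2.25
  mean(C) = (5 + 5 + 2 + 5) / 4 = 17/4 = 4.25

Step 2 — sample variances and covariances s[i,j] = (1/(n-1)) · Σ_k (x_{k,i} - mean_i) · (x_{k,j} - mean_j), with n-1 = 3:
  s[A,A] = ((-1.25)·(-1.25) + (-0.25)·(-0.25) + (-1.25)·(-1.25) + (2.75)·(2.75)) / 3 = 10.75/3 = 3.5833
  s[A,B] = ((-1.25)·(0.75) + (-0.25)·(-0.25) + (-1.25)·(-0.25) + (2.75)·(-0.25)) / 3 = -1.25/3 = -0.4167
  s[A,C] = ((-1.25)·(0.75) + (-0.25)·(0.75) + (-1.25)·(-2.25) + (2.75)·(0.75)) / 3 = 3.75/3 = 1.25
  s[B,B] = ((0.75)·(0.75) + (-0.25)·(-0.25) + (-0.25)·(-0.25) + (-0.25)·(-0.25)) / 3 = 0.75/3 = 0.25
  s[B,C] = ((0.75)·(0.75) + (-0.25)·(0.75) + (-0.25)·(-2.25) + (-0.25)·(0.75)) / 3 = 0.75/3 = 0.25
  s[C,C] = ((0.75)·(0.75) + (0.75)·(0.75) + (-2.25)·(-2.25) + (0.75)·(0.75)) / 3 = 6.75/3 = 2.25
  Sample standard deviations s_i = √(s[i,i]):
  s(A) = √(3.5833) = 1.893
  s(B) = √(0.25) = 0.5
  s(C) = √(2.25) = 1.5

Step 3 — r_{ij} = s_{ij} / (s_i · s_j):
  r[A,A] = 1 (diagonal).
  r[A,B] = -0.4167 / (1.893 · 0.5) = -0.4167 / 0.9465 = -0.4402
  r[A,C] = 1.25 / (1.893 · 1.5) = 1.25 / 2.8395 = 0.4402
  r[B,B] = 1 (diagonal).
  r[B,C] = 0.25 / (0.5 · 1.5) = 0.25 / 0.75 = 0.3333
  r[C,C] = 1 (diagonal).

R is symmetric with unit diagonal. Assembling:

R = [[1, -0.4402, 0.4402],
 [-0.4402, 1, 0.3333],
 [0.4402, 0.3333, 1]]


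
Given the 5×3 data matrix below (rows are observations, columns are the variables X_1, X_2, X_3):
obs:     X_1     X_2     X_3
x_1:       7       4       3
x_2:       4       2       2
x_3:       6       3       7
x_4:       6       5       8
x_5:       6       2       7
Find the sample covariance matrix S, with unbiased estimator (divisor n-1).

Step 1 — column means:
  mean(X_1) = (7 + 4 + 6 + 6 + 6) / 5 = 29/5 = 5.8
  mean(X_2) = (4 + 2 + 3 + 5 + 2) / 5 = 16/5 = 3.2
  mean(X_3) = (3 + 2 + 7 + 8 + 7) / 5 = 27/5 = 5.4

Step 2 — sample covariance S[i,j] = (1/(n-1)) · Σ_k (x_{k,i} - mean_i) · (x_{k,j} - mean_j), with n-1 = 4.
  S[X_1,X_1] = ((1.2)·(1.2) + (-1.8)·(-1.8) + (0.2)·(0.2) + (0.2)·(0.2) + (0.2)·(0.2)) / 4 = 4.8/4 = 1.2
  S[X_1,X_2] = ((1.2)·(0.8) + (-1.8)·(-1.2) + (0.2)·(-0.2) + (0.2)·(1.8) + (0.2)·(-1.2)) / 4 = 3.2/4 = 0.8
  S[X_1,X_3] = ((1.2)·(-2.4) + (-1.8)·(-3.4) + (0.2)·(1.6) + (0.2)·(2.6) + (0.2)·(1.6)) / 4 = 4.4/4 = 1.1
  S[X_2,X_2] = ((0.8)·(0.8) + (-1.2)·(-1.2) + (-0.2)·(-0.2) + (1.8)·(1.8) + (-1.2)·(-1.2)) / 4 = 6.8/4 = 1.7
  S[X_2,X_3] = ((0.8)·(-2.4) + (-1.2)·(-3.4) + (-0.2)·(1.6) + (1.8)·(2.6) + (-1.2)·(1.6)) / 4 = 4.6/4 = 1.15
  S[X_3,X_3] = ((-2.4)·(-2.4) + (-3.4)·(-3.4) + (1.6)·(1.6) + (2.6)·(2.6) + (1.6)·(1.6)) / 4 = 29.2/4 = 7.3

S is symmetric (S[j,i] = S[i,j]). Assembling:

S = [[1.2, 0.8, 1.1],
 [0.8, 1.7, 1.15],
 [1.1, 1.15, 7.3]]


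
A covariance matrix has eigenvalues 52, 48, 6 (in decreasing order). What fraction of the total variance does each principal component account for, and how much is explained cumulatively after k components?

Step 1 — total variance = trace(Sigma) = Σ λ_i = 52 + 48 + 6 = 106.

Step 2 — fraction explained by component i = λ_i / Σ λ:
  PC1: 52/106 = 0.4906
  PC2: 48/106 = 0.4528
  PC3: 6/106 = 0.0566

Step 3 — cumulative fraction after k components = (λ_1 + ... + λ_k) / Σ λ:
  k = 1: 52/106 = 0.4906
  k = 2: (52 + 48)/106 = 100/106 = 0.9434
  k = 3: (52 + 48 + 6)/106 = 106/106 = 1

Summary (fraction, with percent):

explained: PC1 0.4906 (49.06%), PC2 0.4528 (45.28%), PC3 0.0566 (5.66%);  cumulative: 0.4906, 0.9434, 1


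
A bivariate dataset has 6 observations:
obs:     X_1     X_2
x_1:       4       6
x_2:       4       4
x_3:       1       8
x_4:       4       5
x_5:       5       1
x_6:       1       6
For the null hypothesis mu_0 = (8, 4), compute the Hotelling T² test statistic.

Step 1 — sample mean vector:
  mean(X_1) = (4 + 4 + 1 + 4 + 5 + 1) / 6 = 19/6 = 3.1667
  mean(X_2) = (6 + 4 + 8 + 5 + 1 + 6) / 6 = 30/6 = 5
  x̄ = (3.1667, 5),  deviation x̄ - mu_0 = (3.1667, 5) - (8, 4) = (-4.8333, 1).

Step 2 — sample covariance matrix, S[i,j] = (1/(n-1)) · Σ_k (x_{k,i} - mean_i) · (x_{k,j} - mean_j), divisor n-1 = 5:
  S[X_1,X_1] = ((0.8333)·(0.8333) + (0.8333)·(0.8333) + (-2.1667)·(-2.1667) + (0.8333)·(0.8333) + (1.8333)·(1.8333) + (-2.1667)·(-2.1667)) / 5 = 14.8333/5 = 2.9667
  S[X_1,X_2] = ((0.8333)·(1) + (0.8333)·(-1) + (-2.1667)·(3) + (0.8333)·(0) + (1.8333)·(-4) + (-2.1667)·(1)) / 5 = -16/5 = -3.2
  S[X_2,X_2] = ((1)·(1) + (-1)·(-1) + (3)·(3) + (0)·(0) + (-4)·(-4) + (1)·(1)) / 5 = 28/5 = 5.6
  S = [[2.9667, -3.2],
 [-3.2, 5.6]].

Step 3 — invert S. det(S) = 2.9667·5.6 - (-3.2)² = 6.3733.
  S^{-1} = (1/det) · [[d, -b], [-b, a]] = [[0.8787, 0.5021],
 [0.5021, 0.4655]].

Step 4 — quadratic form (x̄ - mu_0)^T · S^{-1} · (x̄ - mu_0):
  S^{-1} · (x̄ - mu_0) = (-3.7448, -1.9613),
  (x̄ - mu_0)^T · [...] = (-4.8333)·(-3.7448) + (1)·(-1.9613) = 16.1384.

Step 5 — scale by n: T² = 6 · 16.1384 = 96.8305.

T² ≈ 96.8305


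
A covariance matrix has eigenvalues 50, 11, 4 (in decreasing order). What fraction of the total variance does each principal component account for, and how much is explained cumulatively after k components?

Step 1 — total variance = trace(Sigma) = Σ λ_i = 50 + 11 + 4 = 65.

Step 2 — fraction explained by component i = λ_i / Σ λ:
  PC1: 50/65 = 0.7692
  PC2: 11/65 = 0.1692
  PC3: 4/65 = 0.0615

Step 3 — cumulative fraction after k components = (λ_1 + ... + λ_k) / Σ λ:
  k = 1: 50/65 = 0.7692
  k = 2: (50 + 11)/65 = 61/65 = 0.9385
  k = 3: (50 + 11 + 4)/65 = 65/65 = 1

Summary (fraction, with percent):

explained: PC1 0.7692 (76.92%), PC2 0.1692 (16.92%), PC3 0.0615 (6.15%);  cumulative: 0.7692, 0.9385, 1


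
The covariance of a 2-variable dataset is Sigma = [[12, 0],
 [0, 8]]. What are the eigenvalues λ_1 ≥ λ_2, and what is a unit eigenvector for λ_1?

Step 1 — characteristic polynomial of 2×2 Sigma:
  det(Sigma - λI) = λ² - trace · λ + det = 0.
  trace = 12 + 8 = 20, det = 12·8 - (0)² = 96.
Step 2 — discriminant:
  Δ = trace² - 4·det = 400 - 384 = 16.
Step 3 — eigenvalues:
  λ = (trace ± √Δ)/2 = (20 ± 4)/2,
  λ_1 = 12,  λ_2 = 8.

Step 4 — unit eigenvector for λ_1: Sigma is diagonal, so its eigenvectors are the coordinate axes. λ_1 = 12 is the diagonal entry on the first coordinate axis, hence
  v_1 = (1, 0) (||v_1|| = 1).

λ_1 = 12,  λ_2 = 8;  v_1 ≈ (1, 0)


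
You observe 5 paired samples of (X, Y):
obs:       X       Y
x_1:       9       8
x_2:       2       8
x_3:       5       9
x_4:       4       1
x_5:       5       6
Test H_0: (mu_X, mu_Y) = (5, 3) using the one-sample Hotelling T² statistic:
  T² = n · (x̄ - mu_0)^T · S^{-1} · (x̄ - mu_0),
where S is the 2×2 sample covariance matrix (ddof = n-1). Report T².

Step 1 — sample mean vector:
  mean(X) = (9 + 2 + 5 + 4 + 5) / 5 = 25/5 = 5
  mean(Y) = (8 + 8 + 9 + 1 + 6) / 5 = 32/5 = 6.4
  x̄ = (5, 6.4),  deviation x̄ - mu_0 = (5, 6.4) - (5, 3) = (0, 3.4).

Step 2 — sample covariance matrix, S[i,j] = (1/(n-1)) · Σ_k (x_{k,i} - mean_i) · (x_{k,j} - mean_j), divisor n-1 = 4:
  S[X,X] = ((4)·(4) + (-3)·(-3) + (0)·(0) + (-1)·(-1) + (0)·(0)) / 4 = 26/4 = 6.5
  S[X,Y] = ((4)·(1.6) + (-3)·(1.6) + (0)·(2.6) + (-1)·(-5.4) + (0)·(-0.4)) / 4 = 7/4 = 1.75
  S[Y,Y] = ((1.6)·(1.6) + (1.6)·(1.6) + (2.6)·(2.6) + (-5.4)·(-5.4) + (-0.4)·(-0.4)) / 4 = 41.2/4 = 10.3
  S = [[6.5, 1.75],
 [1.75, 10.3]].

Step 3 — invert S. det(S) = 6.5·10.3 - (1.75)² = 63.8875.
  S^{-1} = (1/det) · [[d, -b], [-b, a]] = [[0.1612, -0.0274],
 [-0.0274, 0.1017]].

Step 4 — quadratic form (x̄ - mu_0)^T · S^{-1} · (x̄ - mu_0):
  S^{-1} · (x̄ - mu_0) = (-0.0931, 0.3459),
  (x̄ - mu_0)^T · [...] = (0)·(-0.0931) + (3.4)·(0.3459) = 1.1761.

Step 5 — scale by n: T² = 5 · 1.1761 = 5.8806.

T² ≈ 5.8806


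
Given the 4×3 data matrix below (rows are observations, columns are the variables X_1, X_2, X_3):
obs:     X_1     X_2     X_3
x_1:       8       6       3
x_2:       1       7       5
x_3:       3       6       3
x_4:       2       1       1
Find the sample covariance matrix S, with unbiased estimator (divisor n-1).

Step 1 — column means:
  mean(X_1) = (8 + 1 + 3 + 2) / 4 = 14/4 = 3.5
  mean(X_2) = (6 + 7 + 6 + 1) / 4 = 20/4 = 5
  mean(X_3) = (3 + 5 + 3 + 1) / 4 = 12/4 = 3

Step 2 — sample covariance S[i,j] = (1/(n-1)) · Σ_k (x_{k,i} - mean_i) · (x_{k,j} - mean_j), with n-1 = 3.
  S[X_1,X_1] = ((4.5)·(4.5) + (-2.5)·(-2.5) + (-0.5)·(-0.5) + (-1.5)·(-1.5)) / 3 = 29/3 = 9.6667
  S[X_1,X_2] = ((4.5)·(1) + (-2.5)·(2) + (-0.5)·(1) + (-1.5)·(-4)) / 3 = 5/3 = 1.6667
  S[X_1,X_3] = ((4.5)·(0) + (-2.5)·(2) + (-0.5)·(0) + (-1.5)·(-2)) / 3 = -2/3 = -0.6667
  S[X_2,X_2] = ((1)·(1) + (2)·(2) + (1)·(1) + (-4)·(-4)) / 3 = 22/3 = 7.3333
  S[X_2,X_3] = ((1)·(0) + (2)·(2) + (1)·(0) + (-4)·(-2)) / 3 = 12/3 = 4
  S[X_3,X_3] = ((0)·(0) + (2)·(2) + (0)·(0) + (-2)·(-2)) / 3 = 8/3 = 2.6667

S is symmetric (S[j,i] = S[i,j]). Assembling:

S = [[9.6667, 1.6667, -0.6667],
 [1.6667, 7.3333, 4],
 [-0.6667, 4, 2.6667]]


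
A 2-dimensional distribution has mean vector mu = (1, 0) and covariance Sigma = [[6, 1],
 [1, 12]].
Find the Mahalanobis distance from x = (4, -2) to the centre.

Step 1 — centre the observation: (x - mu) = (3, -2).

Step 2 — invert Sigma. det(Sigma) = 6·12 - (1)² = 71.
  Sigma^{-1} = (1/det) · [[d, -b], [-b, a]] = [[0.169, -0.0141],
 [-0.0141, 0.0845]].

Step 3 — form the quadratic (x - mu)^T · Sigma^{-1} · (x - mu):
  Sigma^{-1} · (x - mu) = (0.5352, -0.2113).
  (x - mu)^T · [Sigma^{-1} · (x - mu)] = (3)·(0.5352) + (-2)·(-0.2113) = 2.0282.

Step 4 — take square root: d = √(2.0282) ≈ 1.4241.

d(x, mu) = √(2.0282) ≈ 1.4241


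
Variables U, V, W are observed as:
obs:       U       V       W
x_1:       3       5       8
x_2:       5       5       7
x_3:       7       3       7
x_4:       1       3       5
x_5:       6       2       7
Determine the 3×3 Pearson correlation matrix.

Step 1 — column means:
  mean(U) = (3 + 5 + 7 + 1 + 6) / 5 = 22/5 = 4.4
  mean(V) = (5 + 5 + 3 + 3 + 2) / 5 = 18/5 = 3.6
  mean(W) = (8 + 7 + 7 + 5 + 7) / 5 = 34/5 = 6.8

Step 2 — sample variances and covariances s[i,j] = (1/(n-1)) · Σ_k (x_{k,i} - mean_i) · (x_{k,j} - mean_j), with n-1 = 4:
  s[U,U] = ((-1.4)·(-1.4) + (0.6)·(0.6) + (2.6)·(2.6) + (-3.4)·(-3.4) + (1.6)·(1.6)) / 4 = 23.2/4 = 5.8
  s[U,V] = ((-1.4)·(1.4) + (0.6)·(1.4) + (2.6)·(-0.6) + (-3.4)·(-0.6) + (1.6)·(-1.6)) / 4 = -3.2/4 = -0.8
  s[U,W] = ((-1.4)·(1.2) + (0.6)·(0.2) + (2.6)·(0.2) + (-3.4)·(-1.8) + (1.6)·(0.2)) / 4 = 5.4/4 = 1.35
  s[V,V] = ((1.4)·(1.4) + (1.4)·(1.4) + (-0.6)·(-0.6) + (-0.6)·(-0.6) + (-1.6)·(-1.6)) / 4 = 7.2/4 = 1.8
  s[V,W] = ((1.4)·(1.2) + (1.4)·(0.2) + (-0.6)·(0.2) + (-0.6)·(-1.8) + (-1.6)·(0.2)) / 4 = 2.6/4 = 0.65
  s[W,W] = ((1.2)·(1.2) + (0.2)·(0.2) + (0.2)·(0.2) + (-1.8)·(-1.8) + (0.2)·(0.2)) / 4 = 4.8/4 = 1.2
  Sample standard deviations s_i = √(s[i,i]):
  s(U) = √(5.8) = 2.4083
  s(V) = √(1.8) = 1.3416
  s(W) = √(1.2) = 1.0954

Step 3 — r_{ij} = s_{ij} / (s_i · s_j):
  r[U,U] = 1 (diagonal).
  r[U,V] = -0.8 / (2.4083 · 1.3416) = -0.8 / 3.2311 = -0.2476
  r[U,W] = 1.35 / (2.4083 · 1.0954) = 1.35 / 2.6382 = 0.5117
  r[V,V] = 1 (diagonal).
  r[V,W] = 0.65 / (1.3416 · 1.0954) = 0.65 / 1.4697 = 0.4423
  r[W,W] = 1 (diagonal).

R is symmetric with unit diagonal. Assembling:

R = [[1, -0.2476, 0.5117],
 [-0.2476, 1, 0.4423],
 [0.5117, 0.4423, 1]]


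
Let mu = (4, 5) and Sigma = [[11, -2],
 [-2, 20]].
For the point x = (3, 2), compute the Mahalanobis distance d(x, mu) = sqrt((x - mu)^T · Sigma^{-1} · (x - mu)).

Step 1 — centre the observation: (x - mu) = (-1, -3).

Step 2 — invert Sigma. det(Sigma) = 11·20 - (-2)² = 216.
  Sigma^{-1} = (1/det) · [[d, -b], [-b, a]] = [[0.0926, 0.0093],
 [0.0093, 0.0509]].

Step 3 — form the quadratic (x - mu)^T · Sigma^{-1} · (x - mu):
  Sigma^{-1} · (x - mu) = (-0.1204, -0.162).
  (x - mu)^T · [Sigma^{-1} · (x - mu)] = (-1)·(-0.1204) + (-3)·(-0.162) = 0.6065.

Step 4 — take square root: d = √(0.6065) ≈ 0.7788.

d(x, mu) = √(0.6065) ≈ 0.7788


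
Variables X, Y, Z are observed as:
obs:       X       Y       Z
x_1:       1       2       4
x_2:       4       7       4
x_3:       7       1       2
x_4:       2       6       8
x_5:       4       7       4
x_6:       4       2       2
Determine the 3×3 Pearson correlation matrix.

Step 1 — column means:
  mean(X) = (1 + 4 + 7 + 2 + 4 + 4) / 6 = 22/6 = 3.6667
  mean(Y) = (2 + 7 + 1 + 6 + 7 + 2) / 6 = 25/6 = 4.1667
  mean(Z) = (4 + 4 + 2 + 8 + 4 + 2) / 6 = 24/6 = 4

Step 2 — sample variances and covariances s[i,j] = (1/(n-1)) · Σ_k (x_{k,i} - mean_i) · (x_{k,j} - mean_j), with n-1 = 5:
  s[X,X] = ((-2.6667)·(-2.6667) + (0.3333)·(0.3333) + (3.3333)·(3.3333) + (-1.6667)·(-1.6667) + (0.3333)·(0.3333) + (0.3333)·(0.3333)) / 5 = 21.3333/5 = 4.2667
  s[X,Y] = ((-2.6667)·(-2.1667) + (0.3333)·(2.8333) + (3.3333)·(-3.1667) + (-1.6667)·(1.8333) + (0.3333)·(2.8333) + (0.3333)·(-2.1667)) / 5 = -6.6667/5 = -1.3333
  s[X,Z] = ((-2.6667)·(0) + (0.3333)·(0) + (3.3333)·(-2) + (-1.6667)·(4) + (0.3333)·(0) + (0.3333)·(-2)) / 5 = -14/5 = -2.8
  s[Y,Y] = ((-2.1667)·(-2.1667) + (2.8333)·(2.8333) + (-3.1667)·(-3.1667) + (1.8333)·(1.8333) + (2.8333)·(2.8333) + (-2.1667)·(-2.1667)) / 5 = 38.8333/5 = 7.7667
  s[Y,Z] = ((-2.1667)·(0) + (2.8333)·(0) + (-3.1667)·(-2) + (1.8333)·(4) + (2.8333)·(0) + (-2.1667)·(-2)) / 5 = 18/5 = 3.6
  s[Z,Z] = ((0)·(0) + (0)·(0) + (-2)·(-2) + (4)·(4) + (0)·(0) + (-2)·(-2)) / 5 = 24/5 = 4.8
  Sample standard deviations s_i = √(s[i,i]):
  s(X) = √(4.2667) = 2.0656
  s(Y) = √(7.7667) = 2.7869
  s(Z) = √(4.8) = 2.1909

Step 3 — r_{ij} = s_{ij} / (s_i · s_j):
  r[X,X] = 1 (diagonal).
  r[X,Y] = -1.3333 / (2.0656 · 2.7869) = -1.3333 / 5.7565 = -0.2316
  r[X,Z] = -2.8 / (2.0656 · 2.1909) = -2.8 / 4.5255 = -0.6187
  r[Y,Y] = 1 (diagonal).
  r[Y,Z] = 3.6 / (2.7869 · 2.1909) = 3.6 / 6.1057 = 0.5896
  r[Z,Z] = 1 (diagonal).

R is symmetric with unit diagonal. Assembling:

R = [[1, -0.2316, -0.6187],
 [-0.2316, 1, 0.5896],
 [-0.6187, 0.5896, 1]]


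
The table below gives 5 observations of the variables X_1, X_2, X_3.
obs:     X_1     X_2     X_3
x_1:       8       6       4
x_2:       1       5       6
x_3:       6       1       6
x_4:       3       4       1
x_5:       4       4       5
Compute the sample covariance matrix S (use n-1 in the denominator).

Step 1 — column means:
  mean(X_1) = (8 + 1 + 6 + 3 + 4) / 5 = 22/5 = 4.4
  mean(X_2) = (6 + 5 + 1 + 4 + 4) / 5 = 20/5 = 4
  mean(X_3) = (4 + 6 + 6 + 1 + 5) / 5 = 22/5 = 4.4

Step 2 — sample covariance S[i,j] = (1/(n-1)) · Σ_k (x_{k,i} - mean_i) · (x_{k,j} - mean_j), with n-1 = 4.
  S[X_1,X_1] = ((3.6)·(3.6) + (-3.4)·(-3.4) + (1.6)·(1.6) + (-1.4)·(-1.4) + (-0.4)·(-0.4)) / 4 = 29.2/4 = 7.3
  S[X_1,X_2] = ((3.6)·(2) + (-3.4)·(1) + (1.6)·(-3) + (-1.4)·(0) + (-0.4)·(0)) / 4 = -1/4 = -0.25
  S[X_1,X_3] = ((3.6)·(-0.4) + (-3.4)·(1.6) + (1.6)·(1.6) + (-1.4)·(-3.4) + (-0.4)·(0.6)) / 4 = 0.2/4 = 0.05
  S[X_2,X_2] = ((2)·(2) + (1)·(1) + (-3)·(-3) + (0)·(0) + (0)·(0)) / 4 = 14/4 = 3.5
  S[X_2,X_3] = ((2)·(-0.4) + (1)·(1.6) + (-3)·(1.6) + (0)·(-3.4) + (0)·(0.6)) / 4 = -4/4 = -1
  S[X_3,X_3] = ((-0.4)·(-0.4) + (1.6)·(1.6) + (1.6)·(1.6) + (-3.4)·(-3.4) + (0.6)·(0.6)) / 4 = 17.2/4 = 4.3

S is symmetric (S[j,i] = S[i,j]). Assembling:

S = [[7.3, -0.25, 0.05],
 [-0.25, 3.5, -1],
 [0.05, -1, 4.3]]


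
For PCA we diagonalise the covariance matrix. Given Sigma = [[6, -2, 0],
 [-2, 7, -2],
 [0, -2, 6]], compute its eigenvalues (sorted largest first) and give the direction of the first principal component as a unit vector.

Step 1 — characteristic polynomial p(λ) = det(λI - Sigma) = λ³ - tr·λ² + c_1·λ - det, where tr = trace, c_1 = sum of the principal 2×2 minors, det = det(Sigma):
  tr = 6 + 7 + 6 = 19,
  c_1 = (6·7 - (-2)²) + (6·6 - (0)²) + (7·6 - (-2)²) = 38 + 36 + 38 = 112,
  det = 6·(7·6 - (-2)²) - (-2)·((-2)·6 - (-2)·(0)) + (0)·((-2)·(-2) - 7·(0)) = 6·(38) - (-2)·(-12) + (0)·(4) = 204.
  So p(λ) = λ³ - 19λ² + 112λ - 204.
Step 2 — look for an integer root (rational root theorem: any rational root is an integer divisor of 204). Testing λ = 6:
  p(6) = 216 - 684 + 672 - 204 = 0  ✓
  Dividing out (λ - 6): p(λ) = (λ - 6)(λ² - 13λ + 34).
Step 3 — remaining eigenvalues from the quadratic λ² - 13λ + 34 = 0:
  Δ = 13² - 4·34 = 169 - 136 = 33,  λ = (13 ± √33)/2 = (13 ± 5.7446)/2 ≈ 9.3723 or 3.6277.
  Sorted: λ_1 = 9.3723,  λ_2 = 6,  λ_3 = 3.6277  (check: sum = 19 = tr ✓).

Step 4 — unit eigenvector for λ_1 ≈ 9.3723: v spans the null space of (Sigma - λ_1 I), whose rows are
  r_1 = (-3.3723, -2, 0),  r_2 = (-2, -2.3723, -2),  r_3 = (0, -2, -3.3723).
  v is orthogonal to every row, so take v ∝ r_1 × r_2 = ((-2)·(-2) - (0)·(-2.3723), (0)·(-2) - (-3.3723)·(-2), (-3.3723)·(-2.3723) - (-2)·(-2)) ≈ (4, -6.7446, 4).
  Let u = (4, -6.7446, 4).
  ||u|| = √((4)² + (-6.7446)² + (4)²) = √(77.4891) ≈ 8.8028,  v_1 = u/||u|| ≈ (0.4544, -0.7662, 0.4544) (||v_1|| = 1).

λ_1 = 9.3723,  λ_2 = 6,  λ_3 = 3.6277;  v_1 ≈ (0.4544, -0.7662, 0.4544)


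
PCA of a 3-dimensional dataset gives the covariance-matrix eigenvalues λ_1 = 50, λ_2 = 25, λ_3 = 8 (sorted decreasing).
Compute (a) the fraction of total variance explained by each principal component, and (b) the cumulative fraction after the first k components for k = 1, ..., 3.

Step 1 — total variance = trace(Sigma) = Σ λ_i = 50 + 25 + 8 = 83.

Step 2 — fraction explained by component i = λ_i / Σ λ:
  PC1: 50/83 = 0.6024
  PC2: 25/83 = 0.3012
  PC3: 8/83 = 0.0964

Step 3 — cumulative fraction after k components = (λ_1 + ... + λ_k) / Σ λ:
  k = 1: 50/83 = 0.6024
  k = 2: (50 + 25)/83 = 75/83 = 0.9036
  k = 3: (50 + 25 + 8)/83 = 83/83 = 1

Summary (fraction, with percent):

explained: PC1 0.6024 (60.24%), PC2 0.3012 (30.12%), PC3 0.0964 (9.64%);  cumulative: 0.6024, 0.9036, 1


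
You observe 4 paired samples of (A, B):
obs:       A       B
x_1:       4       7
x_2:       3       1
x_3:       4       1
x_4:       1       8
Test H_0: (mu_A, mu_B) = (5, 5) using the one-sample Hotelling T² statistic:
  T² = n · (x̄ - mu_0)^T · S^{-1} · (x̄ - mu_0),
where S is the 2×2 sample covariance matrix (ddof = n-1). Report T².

Step 1 — sample mean vector:
  mean(A) = (4 + 3 + 4 + 1) / 4 = 12/4 = 3
  mean(B) = (7 + 1 + 1 + 8) / 4 = 17/4 = 4.25
  x̄ = (3, 4.25),  deviation x̄ - mu_0 = (3, 4.25) - (5, 5) = (-2, -0.75).

Step 2 — sample covariance matrix, S[i,j] = (1/(n-1)) · Σ_k (x_{k,i} - mean_i) · (x_{k,j} - mean_j), divisor n-1 = 3:
  S[A,A] = ((1)·(1) + (0)·(0) + (1)·(1) + (-2)·(-2)) / 3 = 6/3 = 2
  S[A,B] = ((1)·(2.75) + (0)·(-3.25) + (1)·(-3.25) + (-2)·(3.75)) / 3 = -8/3 = -2.6667
  S[B,B] = ((2.75)·(2.75) + (-3.25)·(-3.25) + (-3.25)·(-3.25) + (3.75)·(3.75)) / 3 = 42.75/3 = 14.25
  S = [[2, -2.6667],
 [-2.6667, 14.25]].

Step 3 — invert S. det(S) = 2·14.25 - (-2.6667)² = 21.3889.
  S^{-1} = (1/det) · [[d, -b], [-b, a]] = [[0.6662, 0.1247],
 [0.1247, 0.0935]].

Step 4 — quadratic form (x̄ - mu_0)^T · S^{-1} · (x̄ - mu_0):
  S^{-1} · (x̄ - mu_0) = (-1.426, -0.3195),
  (x̄ - mu_0)^T · [...] = (-2)·(-1.426) + (-0.75)·(-0.3195) = 3.0916.

Step 5 — scale by n: T² = 4 · 3.0916 = 12.3662.

T² ≈ 12.3662


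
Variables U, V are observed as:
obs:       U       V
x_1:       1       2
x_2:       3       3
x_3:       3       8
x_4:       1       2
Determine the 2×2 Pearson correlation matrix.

Step 1 — column means:
  mean(U) = (1 + 3 + 3 + 1) / 4 = 8/4 = 2
  mean(V) = (2 + 3 + 8 + 2) / 4 = 15/4 = 3.75

Step 2 — sample variances and covariances s[i,j] = (1/(n-1)) · Σ_k (x_{k,i} - mean_i) · (x_{k,j} - mean_j), with n-1 = 3:
  s[U,U] = ((-1)·(-1) + (1)·(1) + (1)·(1) + (-1)·(-1)) / 3 = 4/3 = 1.3333
  s[U,V] = ((-1)·(-1.75) + (1)·(-0.75) + (1)·(4.25) + (-1)·(-1.75)) / 3 = 7/3 = 2.3333
  s[V,V] = ((-1.75)·(-1.75) + (-0.75)·(-0.75) + (4.25)·(4.25) + (-1.75)·(-1.75)) / 3 = 24.75/3 = 8.25
  Sample standard deviations s_i = √(s[i,i]):
  s(U) = √(1.3333) = 1.1547
  s(V) = √(8.25) = 2.8723

Step 3 — r_{ij} = s_{ij} / (s_i · s_j):
  r[U,U] = 1 (diagonal).
  r[U,V] = 2.3333 / (1.1547 · 2.8723) = 2.3333 / 3.3166 = 0.7035
  r[V,V] = 1 (diagonal).

R is symmetric with unit diagonal. Assembling:

R = [[1, 0.7035],
 [0.7035, 1]]


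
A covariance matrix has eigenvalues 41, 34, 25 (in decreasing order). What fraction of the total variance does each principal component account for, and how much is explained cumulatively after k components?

Step 1 — total variance = trace(Sigma) = Σ λ_i = 41 + 34 + 25 = 100.

Step 2 — fraction explained by component i = λ_i / Σ λ:
  PC1: 41/100 = 0.41
  PC2: 34/100 = 0.34
  PC3: 25/100 = 0.25

Step 3 — cumulative fraction after k components = (λ_1 + ... + λ_k) / Σ λ:
  k = 1: 41/100 = 0.41
  k = 2: (41 + 34)/100 = 75/100 = 0.75
  k = 3: (41 + 34 + 25)/100 = 100/100 = 1

Summary (fraction, with percent):

explained: PC1 0.41 (41%), PC2 0.34 (34%), PC3 0.25 (25%);  cumulative: 0.41, 0.75, 1


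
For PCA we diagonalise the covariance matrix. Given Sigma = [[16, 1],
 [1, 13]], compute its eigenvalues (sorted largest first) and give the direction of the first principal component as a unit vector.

Step 1 — characteristic polynomial of 2×2 Sigma:
  det(Sigma - λI) = λ² - trace · λ + det = 0.
  trace = 16 + 13 = 29, det = 16·13 - (1)² = 207.
Step 2 — discriminant:
  Δ = trace² - 4·det = 841 - 828 = 13.
Step 3 — eigenvalues:
  λ = (trace ± √Δ)/2 = (29 ± 3.6056)/2,
  λ_1 = 16.3028,  λ_2 = 12.6972.

Step 4 — unit eigenvector for λ_1: solve (Sigma - λ_1 I)v = 0. First row:
  (16 - 16.3028)·v_x + (1)·v_y = 0, i.e. (-0.3028)·v_x + (1)·v_y = 0,
  so v ∝ (b, λ_1 - a) = (1, 0.3028) = u.
  ||u|| = √((1)² + (0.3028)²) = √(1.0917) ≈ 1.0448,
  v_1 = u/||u|| ≈ (0.9571, 0.2898) (||v_1|| = 1).

λ_1 = 16.3028,  λ_2 = 12.6972;  v_1 ≈ (0.9571, 0.2898)


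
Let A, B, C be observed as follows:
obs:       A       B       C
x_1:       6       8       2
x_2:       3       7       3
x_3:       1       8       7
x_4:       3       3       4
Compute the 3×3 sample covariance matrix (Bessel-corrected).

Step 1 — column means:
  mean(A) = (6 + 3 + 1 + 3) / 4 = 13/4 = 3.25
  mean(B) = (8 + 7 + 8 + 3) / 4 = 26/4 = 6.5
  mean(C) = (2 + 3 + 7 + 4) / 4 = 16/4 = 4

Step 2 — sample covariance S[i,j] = (1/(n-1)) · Σ_k (x_{k,i} - mean_i) · (x_{k,j} - mean_j), with n-1 = 3.
  S[A,A] = ((2.75)·(2.75) + (-0.25)·(-0.25) + (-2.25)·(-2.25) + (-0.25)·(-0.25)) / 3 = 12.75/3 = 4.25
  S[A,B] = ((2.75)·(1.5) + (-0.25)·(0.5) + (-2.25)·(1.5) + (-0.25)·(-3.5)) / 3 = 1.5/3 = 0.5
  S[A,C] = ((2.75)·(-2) + (-0.25)·(-1) + (-2.25)·(3) + (-0.25)·(0)) / 3 = -12/3 = -4
  S[B,B] = ((1.5)·(1.5) + (0.5)·(0.5) + (1.5)·(1.5) + (-3.5)·(-3.5)) / 3 = 17/3 = 5.6667
  S[B,C] = ((1.5)·(-2) + (0.5)·(-1) + (1.5)·(3) + (-3.5)·(0)) / 3 = 1/3 = 0.3333
  S[C,C] = ((-2)·(-2) + (-1)·(-1) + (3)·(3) + (0)·(0)) / 3 = 14/3 = 4.6667

S is symmetric (S[j,i] = S[i,j]). Assembling:

S = [[4.25, 0.5, -4],
 [0.5, 5.6667, 0.3333],
 [-4, 0.3333, 4.6667]]
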